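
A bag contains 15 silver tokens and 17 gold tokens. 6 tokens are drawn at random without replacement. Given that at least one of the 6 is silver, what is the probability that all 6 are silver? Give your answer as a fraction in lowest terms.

65/11608

Work in counts. Selections with at least one silver: C(32,6) − C(17,6) = 906192 − 12376 = 893816.
Of those, selections where all 6 are silver: C(15,6) = 5005.
Conditional probability = 5005/893816 = 65/11608.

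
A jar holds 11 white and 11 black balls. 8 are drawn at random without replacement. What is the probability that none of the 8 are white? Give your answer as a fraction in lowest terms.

1/1938

There are C(22,8) = 319770 possible selections.
Selections with no white (all black): C(11,8) = 165.
Probability = 165/319770 = 1/1938.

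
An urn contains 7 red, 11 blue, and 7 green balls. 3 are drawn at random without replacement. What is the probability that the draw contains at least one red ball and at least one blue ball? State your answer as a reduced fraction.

There are C(25,3) = 2300 possible draws.
By inclusion-exclusion on the complements, draws missing all red or all blue: C(18,3) + C(14,3) − C(7,3) = 816 + 364 − 35 = 1145.
So draws with at least one of each: 2300 − 1145 = 1155, probability 1155/2300 = 231/460.

231/460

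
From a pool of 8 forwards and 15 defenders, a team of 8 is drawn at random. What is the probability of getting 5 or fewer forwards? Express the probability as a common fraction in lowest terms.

487253/490314

Total selections: C(23,8) = 490314.
Count the complement (more than 5 forwards): C(8,6)·C(15,2) + C(8,7)·C(15,1) + C(8,8)·C(15,0) = 2940 + 120 + 1 = 3061.
Probability = 1 − 3061/490314 = 487253/490314.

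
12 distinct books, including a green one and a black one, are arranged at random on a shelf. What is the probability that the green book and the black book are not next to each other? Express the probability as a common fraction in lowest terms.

5/6

There are 12! = 479001600 arrangements.
Arrangements with the green book and the black book adjacent: 2·11! = 79833600.
So not adjacent: 479001600 − 79833600 = 399168000, probability 399168000/479001600 = 5/6.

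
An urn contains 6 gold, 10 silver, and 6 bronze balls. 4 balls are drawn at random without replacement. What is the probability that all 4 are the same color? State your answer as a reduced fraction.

48/1463

There are C(22,4) = 7315 ways to draw 4 balls.
All same color: C(6,4) + C(10,4) + C(6,4) = 15 + 210 + 15 = 240.
Probability = 240/7315 = 48/1463.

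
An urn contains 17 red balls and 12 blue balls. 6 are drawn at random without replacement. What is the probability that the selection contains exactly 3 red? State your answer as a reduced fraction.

There are C(29,6) = 475020 ways to choose 6 from 29.
Selections with exactly 3 red: choose 3 of the 17 red and 3 of the 12 blue, C(17,3)·C(12,3) = 680·220 = 149600.
Probability = 149600/475020 = 7480/23751.

7480/23751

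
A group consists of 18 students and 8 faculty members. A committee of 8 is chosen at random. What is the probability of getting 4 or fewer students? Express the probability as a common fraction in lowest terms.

There are C(26,8) = 1562275 ways to choose the 8.
Count the complement (more than 4 students): C(18,5)·C(8,3) + C(18,6)·C(8,2) + C(18,7)·C(8,1) + C(18,8)·C(8,0) = 479808 + 519792 + 254592 + 43758 = 1297950.
Probability = 1 − 1297950/1562275 = 264325/1562275 = 10573/62491.

10573/62491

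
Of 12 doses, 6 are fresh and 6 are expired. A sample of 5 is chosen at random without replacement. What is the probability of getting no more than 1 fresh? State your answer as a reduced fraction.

4/33

There are C(12,5) = 792 ways to choose the 5.
Favorable selections (no more than 1 fresh): C(6,0)·C(6,5) + C(6,1)·C(6,4) = 6 + 90 = 96.
Probability = 96/792 = 4/33.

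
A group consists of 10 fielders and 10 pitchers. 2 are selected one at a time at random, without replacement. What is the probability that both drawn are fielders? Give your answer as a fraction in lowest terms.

Multiply the conditional probabilities at each draw: 10/20 · 9/19 = 90/380 = 9/38.

9/38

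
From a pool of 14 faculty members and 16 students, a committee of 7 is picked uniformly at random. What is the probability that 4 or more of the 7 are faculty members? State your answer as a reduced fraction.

1639/3915

Total selections: C(30,7) = 2035800.
Favorable selections (4 or more faculty members): C(14,4)·C(16,3) + C(14,5)·C(16,2) + C(14,6)·C(16,1) + C(14,7)·C(16,0) = 560560 + 240240 + 48048 + 3432 = 852280.
Probability = 852280/2035800 = 1639/3915.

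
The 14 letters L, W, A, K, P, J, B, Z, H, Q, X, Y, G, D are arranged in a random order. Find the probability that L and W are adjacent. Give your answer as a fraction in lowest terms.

1/7

There are 14! = 87178291200 arrangements.
Treat L and W as a block: 13! arrangements of the blocks × 2 orders within the block = 2·6227020800 = 12454041600.
Probability = 12454041600/87178291200 = 1/7.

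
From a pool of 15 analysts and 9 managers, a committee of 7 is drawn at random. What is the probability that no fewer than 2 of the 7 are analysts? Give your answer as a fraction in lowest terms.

Total selections: C(24,7) = 346104.
Count the complement (fewer than 2 analysts): C(15,0)·C(9,7) + C(15,1)·C(9,6) = 36 + 1260 = 1296.
Probability = 1 − 1296/346104 = 344808/346104 = 4789/4807.

4789/4807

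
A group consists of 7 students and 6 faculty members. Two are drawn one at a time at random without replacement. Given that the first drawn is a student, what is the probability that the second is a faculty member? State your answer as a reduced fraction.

1/2

After removing one student, 12 remain: 6 students and 6 faculty members.
So the probability the next is a faculty member is 6/12 = 1/2.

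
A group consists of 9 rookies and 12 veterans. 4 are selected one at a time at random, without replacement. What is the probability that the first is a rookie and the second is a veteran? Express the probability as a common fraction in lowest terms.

Multiply the conditional probabilities at each draw: 9/21 · 12/20 = 108/420 = 9/35.

9/35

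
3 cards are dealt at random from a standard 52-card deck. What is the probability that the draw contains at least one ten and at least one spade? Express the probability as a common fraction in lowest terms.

There are C(52,3) = 22100 possible draws.
By inclusion-exclusion on the complements, draws missing all tens or all spades: C(48,3) + C(39,3) − C(36,3) = 17296 + 9139 − 7140 = 19295.
So draws with at least one of each: 22100 − 19295 = 2805, probability 2805/22100 = 33/260.

33/260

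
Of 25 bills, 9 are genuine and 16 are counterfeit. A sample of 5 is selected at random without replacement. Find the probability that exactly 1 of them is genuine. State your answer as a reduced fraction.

The sample space is all 5-subsets of the 25: C(25,5) = 53130.
Selections with exactly 1 genuine: choose 1 of the 9 genuine and 4 of the 16 counterfeit, C(9,1)·C(16,4) = 9·1820 = 16380.
Probability = 16380/53130 = 78/253.

78/253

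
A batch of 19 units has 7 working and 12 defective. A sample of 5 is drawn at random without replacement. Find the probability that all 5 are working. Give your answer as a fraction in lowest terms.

7/3876

There are C(19,5) = 11628 possible selections.
Selections with all working: C(7,5) = 21.
Probability = 21/11628 = 7/3876.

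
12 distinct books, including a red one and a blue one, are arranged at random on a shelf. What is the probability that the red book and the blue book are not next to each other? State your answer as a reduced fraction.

There are 12! = 479001600 arrangements.
Arrangements with the red book and the blue book adjacent: 2·11! = 79833600.
So not adjacent: 479001600 − 79833600 = 399168000, probability 399168000/479001600 = 5/6.

5/6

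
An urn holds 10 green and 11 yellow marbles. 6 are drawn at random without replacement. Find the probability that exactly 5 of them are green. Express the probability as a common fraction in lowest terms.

33/646

The sample space is all 6-subsets of the 21: C(21,6) = 54264.
Selections with exactly 5 green: choose 5 of the 10 green and 1 of the 11 yellow, C(10,5)·C(11,1) = 252·11 = 2772.
Probability = 2772/54264 = 33/646.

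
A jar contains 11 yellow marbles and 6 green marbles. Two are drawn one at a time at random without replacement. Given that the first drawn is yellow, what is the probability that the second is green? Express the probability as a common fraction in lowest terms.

3/8

After removing one yellow, 16 remain: 10 yellow and 6 green.
So the probability the next is green is 6/16 = 3/8.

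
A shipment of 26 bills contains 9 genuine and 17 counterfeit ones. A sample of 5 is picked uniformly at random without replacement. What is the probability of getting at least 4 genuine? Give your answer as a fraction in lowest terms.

567/16445

Total selections: C(26,5) = 65780.
Favorable selections (at least 4 genuine): C(9,4)·C(17,1) + C(9,5)·C(17,0) = 2142 + 126 = 2268.
Probability = 2268/65780 = 567/16445.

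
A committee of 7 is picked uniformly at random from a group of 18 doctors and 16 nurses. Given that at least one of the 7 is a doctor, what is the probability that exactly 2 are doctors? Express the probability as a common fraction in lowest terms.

Work in counts. Selections with at least one doctor: C(34,7) − C(16,7) = 5379616 − 11440 = 5368176.
Of those, selections where exactly 2 are doctors: C(18,2)·C(16,5) = 153·4368 = 668304.
Conditional probability = 668304/5368176 = 4641/37279.

4641/37279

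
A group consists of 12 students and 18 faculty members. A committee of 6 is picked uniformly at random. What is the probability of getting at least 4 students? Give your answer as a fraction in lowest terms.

There are C(30,6) = 593775 ways to choose the 6.
Favorable selections (at least 4 students): C(12,4)·C(18,2) + C(12,5)·C(18,1) + C(12,6)·C(18,0) = 75735 + 14256 + 924 = 90915.
Probability = 90915/593775 = 209/1365.

209/1365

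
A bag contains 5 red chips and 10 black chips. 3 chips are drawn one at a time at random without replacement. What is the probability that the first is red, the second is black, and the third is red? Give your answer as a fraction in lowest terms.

20/273

Multiply the conditional probabilities at each draw: 5/15 · 10/14 · 4/13 = 200/2730 = 20/273.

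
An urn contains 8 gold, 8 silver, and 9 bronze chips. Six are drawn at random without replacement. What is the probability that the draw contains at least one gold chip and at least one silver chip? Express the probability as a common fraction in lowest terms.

5444/6325

There are C(25,6) = 177100 possible draws.
By inclusion-exclusion on the complements, draws missing all gold or all silver: C(17,6) + C(17,6) − C(9,6) = 12376 + 12376 − 84 = 24668.
So draws with at least one of each: 177100 − 24668 = 152432, probability 152432/177100 = 5444/6325.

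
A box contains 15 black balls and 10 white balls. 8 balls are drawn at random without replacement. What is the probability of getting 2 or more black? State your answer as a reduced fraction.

23994/24035

Total selections: C(25,8) = 1081575.
Count the complement (fewer than 2 black): C(15,0)·C(10,8) + C(15,1)·C(10,7) = 45 + 1800 = 1845.
Probability = 1 − 1845/1081575 = 1079730/1081575 = 23994/24035.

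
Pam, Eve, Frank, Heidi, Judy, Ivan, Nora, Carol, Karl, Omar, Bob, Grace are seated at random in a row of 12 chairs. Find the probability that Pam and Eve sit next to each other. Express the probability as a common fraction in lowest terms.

There are 12! = 479001600 arrangements.
Treat Pam and Eve as a block: 11! arrangements of the blocks × 2 orders within the block = 2·39916800 = 79833600.
Probability = 79833600/479001600 = 1/6.

1/6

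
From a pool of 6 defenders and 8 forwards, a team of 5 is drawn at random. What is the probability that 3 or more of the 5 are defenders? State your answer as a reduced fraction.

49/143

There are C(14,5) = 2002 ways to choose the 5.
Favorable selections (3 or more defenders): C(6,3)·C(8,2) + C(6,4)·C(8,1) + C(6,5)·C(8,0) = 560 + 120 + 6 = 686.
Probability = 686/2002 = 49/143.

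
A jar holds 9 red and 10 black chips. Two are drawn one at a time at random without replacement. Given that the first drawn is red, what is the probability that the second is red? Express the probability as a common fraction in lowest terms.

4/9

After removing one red, 18 remain: 8 red and 10 black.
So the probability the next is red is 8/18 = 4/9.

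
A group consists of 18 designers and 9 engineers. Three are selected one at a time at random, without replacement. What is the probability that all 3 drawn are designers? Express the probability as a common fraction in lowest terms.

Multiply the conditional probabilities at each draw: 18/27 · 17/26 · 16/25 = 4896/17550 = 272/975.

272/975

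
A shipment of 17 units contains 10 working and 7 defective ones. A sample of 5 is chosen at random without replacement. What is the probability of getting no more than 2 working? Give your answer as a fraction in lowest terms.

139/442

There are C(17,5) = 6188 ways to choose the 5.
Favorable selections (no more than 2 working): C(10,0)·C(7,5) + C(10,1)·C(7,4) + C(10,2)·C(7,3) = 21 + 350 + 1575 = 1946.
Probability = 1946/6188 = 139/442.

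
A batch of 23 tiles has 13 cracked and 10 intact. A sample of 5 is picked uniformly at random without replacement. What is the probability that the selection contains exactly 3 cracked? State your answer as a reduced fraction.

1170/3059

The sample space is all 5-subsets of the 23: C(23,5) = 33649.
Selections with exactly 3 cracked: choose 3 of the 13 cracked and 2 of the 10 intact, C(13,3)·C(10,2) = 286·45 = 12870.
Probability = 12870/33649 = 1170/3059.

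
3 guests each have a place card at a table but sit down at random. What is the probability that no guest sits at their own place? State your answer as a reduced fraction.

1/3

There are 3! = 6 seatings.
By inclusion-exclusion, seatings with no fixed points: C(3,0)·3! − C(3,1)·2! + C(3,2)·1! − C(3,3)·0! = 2.
Probability = 2/6 = 1/3.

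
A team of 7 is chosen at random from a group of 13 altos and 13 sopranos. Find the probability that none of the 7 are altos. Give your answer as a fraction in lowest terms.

There are C(26,7) = 657800 possible selections.
Selections with no altos (all sopranos): C(13,7) = 1716.
Probability = 1716/657800 = 3/1150.

3/1150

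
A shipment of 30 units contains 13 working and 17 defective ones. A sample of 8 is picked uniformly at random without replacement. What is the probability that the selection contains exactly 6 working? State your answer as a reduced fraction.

Total number of selections: C(30,8) = 5852925.
Selections with exactly 6 working: choose 6 of the 13 working and 2 of the 17 defective, C(13,6)·C(17,2) = 1716·136 = 233376.
Probability = 233376/5852925 = 5984/150075.

5984/150075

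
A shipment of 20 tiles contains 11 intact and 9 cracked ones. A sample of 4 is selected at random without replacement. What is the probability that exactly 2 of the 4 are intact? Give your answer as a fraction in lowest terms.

The sample space is all 4-subsets of the 20: C(20,4) = 4845.
Selections with exactly 2 intact: choose 2 of the 11 intact and 2 of the 9 cracked, C(11,2)·C(9,2) = 55·36 = 1980.
Probability = 1980/4845 = 132/323.

132/323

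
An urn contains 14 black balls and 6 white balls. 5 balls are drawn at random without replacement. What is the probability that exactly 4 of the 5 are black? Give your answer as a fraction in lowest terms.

1001/2584

There are C(20,5) = 15504 ways to choose 5 from 20.
Selections with exactly 4 black: choose 4 of the 14 black and 1 of the 6 white, C(14,4)·C(6,1) = 1001·6 = 6006.
Probability = 6006/15504 = 1001/2584.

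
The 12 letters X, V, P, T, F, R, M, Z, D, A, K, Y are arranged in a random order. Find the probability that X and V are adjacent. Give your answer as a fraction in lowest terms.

There are 12! = 479001600 arrangements.
Treat X and V as a block: 11! arrangements of the blocks × 2 orders within the block = 2·39916800 = 79833600.
Probability = 79833600/479001600 = 1/6.

1/6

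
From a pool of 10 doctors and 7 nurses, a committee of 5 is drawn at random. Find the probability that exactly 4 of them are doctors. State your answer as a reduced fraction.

The sample space is all 5-subsets of the 17: C(17,5) = 6188.
Selections with exactly 4 doctors: choose 4 of the 10 doctors and 1 of the 7 nurses, C(10,4)·C(7,1) = 210·7 = 1470.
Probability = 1470/6188 = 105/442.

105/442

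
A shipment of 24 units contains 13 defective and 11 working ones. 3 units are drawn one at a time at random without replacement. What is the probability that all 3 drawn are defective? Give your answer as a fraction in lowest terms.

Multiply the conditional probabilities at each draw: 13/24 · 12/23 · 11/22 = 1716/12144 = 13/92.

13/92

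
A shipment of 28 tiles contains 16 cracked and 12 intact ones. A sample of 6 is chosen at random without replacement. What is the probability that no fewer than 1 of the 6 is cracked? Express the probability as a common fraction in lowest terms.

4474/4485

Total selections: C(28,6) = 376740.
The complement is all 6 are intact: C(12,6) = 924.
Probability = 1 − 924/376740 = 375816/376740 = 4474/4485.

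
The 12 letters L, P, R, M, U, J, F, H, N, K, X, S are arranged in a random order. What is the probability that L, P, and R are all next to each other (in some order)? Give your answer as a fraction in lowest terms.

There are 12! = 479001600 arrangements.
Treat the three as one block: 10! placements × 3! orders within the block = 3628800·6 = 21772800.
Probability = 21772800/479001600 = 1/22.

1/22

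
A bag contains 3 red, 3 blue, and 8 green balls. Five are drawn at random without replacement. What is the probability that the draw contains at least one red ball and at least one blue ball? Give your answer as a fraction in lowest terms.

81/143

There are C(14,5) = 2002 possible draws.
By inclusion-exclusion on the complements, draws missing all red or all blue: C(11,5) + C(11,5) − C(8,5) = 462 + 462 − 56 = 868.
So draws with at least one of each: 2002 − 868 = 1134, probability 1134/2002 = 81/143.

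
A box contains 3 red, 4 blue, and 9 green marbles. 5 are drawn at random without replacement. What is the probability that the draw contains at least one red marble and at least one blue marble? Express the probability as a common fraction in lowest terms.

115/208

There are C(16,5) = 4368 possible draws.
By inclusion-exclusion on the complements, draws missing all red or all blue: C(13,5) + C(12,5) − C(9,5) = 1287 + 792 − 126 = 1953.
So draws with at least one of each: 4368 − 1953 = 2415, probability 2415/4368 = 115/208.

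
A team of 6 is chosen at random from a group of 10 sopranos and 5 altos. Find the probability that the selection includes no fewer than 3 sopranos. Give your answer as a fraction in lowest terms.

954/1001

Total selections: C(15,6) = 5005.
Favorable selections (no fewer than 3 sopranos): C(10,3)·C(5,3) + C(10,4)·C(5,2) + C(10,5)·C(5,1) + C(10,6)·C(5,0) = 1200 + 2100 + 1260 + 210 = 4770.
Probability = 4770/5005 = 954/1001.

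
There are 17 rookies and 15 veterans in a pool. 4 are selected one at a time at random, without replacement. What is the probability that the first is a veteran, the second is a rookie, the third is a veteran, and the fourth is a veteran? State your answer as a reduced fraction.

1547/28768

Multiply the conditional probabilities at each draw: 15/32 · 17/31 · 14/30 · 13/29 = 46410/863040 = 1547/28768.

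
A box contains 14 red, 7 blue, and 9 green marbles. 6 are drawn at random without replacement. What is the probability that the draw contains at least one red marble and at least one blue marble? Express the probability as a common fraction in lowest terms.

There are C(30,6) = 593775 possible draws.
By inclusion-exclusion on the complements, draws missing all red or all blue: C(16,6) + C(23,6) − C(9,6) = 8008 + 100947 − 84 = 108871.
So draws with at least one of each: 593775 − 108871 = 484904, probability 484904/593775 = 69272/84825.

69272/84825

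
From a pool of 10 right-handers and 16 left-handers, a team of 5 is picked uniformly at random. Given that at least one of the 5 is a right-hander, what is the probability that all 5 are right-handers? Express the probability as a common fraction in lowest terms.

63/15353

Work in counts. Selections with at least one right-hander: C(26,5) − C(16,5) = 65780 − 4368 = 61412.
Of those, selections where all 5 are right-handers: C(10,5) = 252.
Conditional probability = 252/61412 = 63/15353.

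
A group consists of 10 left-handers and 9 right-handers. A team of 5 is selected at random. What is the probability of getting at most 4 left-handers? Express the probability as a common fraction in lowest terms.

Total selections: C(19,5) = 11628.
The complement is exactly 5 left-handers: C(10,5)·C(9,0) = 252.
Probability = 1 − 252/11628 = 11376/11628 = 316/323.

316/323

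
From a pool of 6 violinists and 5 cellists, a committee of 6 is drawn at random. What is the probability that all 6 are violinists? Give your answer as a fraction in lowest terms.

There are C(11,6) = 462 possible selections.
Selections with all violinists: C(6,6) = 1.
Probability = 1/462.

1/462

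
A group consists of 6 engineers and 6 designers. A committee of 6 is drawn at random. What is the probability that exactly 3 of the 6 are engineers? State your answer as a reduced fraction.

The sample space is all 6-subsets of the 12: C(12,6) = 924.
Selections with exactly 3 engineers: choose 3 of the 6 engineers and 3 of the 6 designers, C(6,3)·C(6,3) = 20·20 = 400.
Probability = 400/924 = 100/231.

100/231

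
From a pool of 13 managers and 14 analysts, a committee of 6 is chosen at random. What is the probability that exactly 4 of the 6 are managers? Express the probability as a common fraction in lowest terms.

91/414

There are C(27,6) = 296010 ways to choose 6 from 27.
Selections with exactly 4 managers: choose 4 of the 13 managers and 2 of the 14 analysts, C(13,4)·C(14,2) = 715·91 = 65065.
Probability = 65065/296010 = 91/414.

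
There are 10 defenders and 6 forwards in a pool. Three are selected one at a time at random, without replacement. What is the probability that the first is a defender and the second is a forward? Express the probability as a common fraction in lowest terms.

Multiply the conditional probabilities at each draw: 10/16 · 6/15 = 60/240 = 1/4.

1/4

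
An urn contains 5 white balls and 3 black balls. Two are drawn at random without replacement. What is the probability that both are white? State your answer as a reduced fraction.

5/14

There are C(8,2) = 28 possible selections.
Selections with all white: C(5,2) = 10.
Probability = 10/28 = 5/14.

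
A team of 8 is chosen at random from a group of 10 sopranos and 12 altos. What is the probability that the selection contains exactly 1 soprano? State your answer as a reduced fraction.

8/323

Total number of selections: C(22,8) = 319770.
Selections with exactly 1 soprano: choose 1 of the 10 sopranos and 7 of the 12 altos, C(10,1)·C(12,7) = 10·792 = 7920.
Probability = 7920/319770 = 8/323.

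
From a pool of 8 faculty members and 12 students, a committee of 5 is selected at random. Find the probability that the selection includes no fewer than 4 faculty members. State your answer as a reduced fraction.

56/969

Total selections: C(20,5) = 15504.
Favorable selections (no fewer than 4 faculty members): C(8,4)·C(12,1) + C(8,5)·C(12,0) = 840 + 56 = 896.
Probability = 896/15504 = 56/969.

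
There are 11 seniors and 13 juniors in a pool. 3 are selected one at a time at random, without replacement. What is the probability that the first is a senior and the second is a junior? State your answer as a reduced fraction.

143/552

Multiply the conditional probabilities at each draw: 11/24 · 13/23 = 143/552.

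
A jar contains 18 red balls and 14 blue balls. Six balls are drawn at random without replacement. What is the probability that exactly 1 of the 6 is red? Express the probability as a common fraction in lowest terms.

The sample space is all 6-subsets of the 32: C(32,6) = 906192.
Selections with exactly 1 red: choose 1 of the 18 red and 5 of the 14 blue, C(18,1)·C(14,5) = 18·2002 = 36036.
Probability = 36036/906192 = 143/3596.

143/3596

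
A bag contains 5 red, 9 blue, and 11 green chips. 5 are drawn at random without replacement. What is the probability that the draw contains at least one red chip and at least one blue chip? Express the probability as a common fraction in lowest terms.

1124/1771

There are C(25,5) = 53130 possible draws.
By inclusion-exclusion on the complements, draws missing all red or all blue: C(20,5) + C(16,5) − C(11,5) = 15504 + 4368 − 462 = 19410.
So draws with at least one of each: 53130 − 19410 = 33720, probability 33720/53130 = 1124/1771.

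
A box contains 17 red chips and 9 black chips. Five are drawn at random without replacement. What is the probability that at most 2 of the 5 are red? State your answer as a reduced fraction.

3423/16445

There are C(26,5) = 65780 ways to choose the 5.
Favorable selections (at most 2 red): C(17,0)·C(9,5) + C(17,1)·C(9,4) + C(17,2)·C(9,3) = 126 + 2142 + 11424 = 13692.
Probability = 13692/65780 = 3423/16445.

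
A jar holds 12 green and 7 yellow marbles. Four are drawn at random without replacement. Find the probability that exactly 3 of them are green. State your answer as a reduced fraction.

385/969

There are C(19,4) = 3876 ways to choose 4 from 19.
Selections with exactly 3 green: choose 3 of the 12 green and 1 of the 7 yellow, C(12,3)·C(7,1) = 220·7 = 1540.
Probability = 1540/3876 = 385/969.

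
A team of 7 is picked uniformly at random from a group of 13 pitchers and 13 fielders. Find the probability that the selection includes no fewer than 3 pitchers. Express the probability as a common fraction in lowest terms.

Total selections: C(26,7) = 657800.
Favorable selections (no fewer than 3 pitchers): C(13,3)·C(13,4) + C(13,4)·C(13,3) + C(13,5)·C(13,2) + C(13,6)·C(13,1) + C(13,7)·C(13,0) = 204490 + 204490 + 100386 + 22308 + 1716 = 533390.
Probability = 533390/657800 = 373/460.

373/460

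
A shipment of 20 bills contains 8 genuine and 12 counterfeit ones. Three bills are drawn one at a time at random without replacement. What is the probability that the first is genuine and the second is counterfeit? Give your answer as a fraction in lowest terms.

24/95

Multiply the conditional probabilities at each draw: 8/20 · 12/19 = 96/380 = 24/95.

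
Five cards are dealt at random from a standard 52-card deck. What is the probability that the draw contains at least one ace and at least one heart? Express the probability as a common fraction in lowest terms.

There are C(52,5) = 2598960 possible draws.
By inclusion-exclusion on the complements, draws missing all aces or all hearts: C(48,5) + C(39,5) − C(36,5) = 1712304 + 575757 − 376992 = 1911069.
So draws with at least one of each: 2598960 − 1911069 = 687891, probability 687891/2598960 = 229297/866320.

229297/866320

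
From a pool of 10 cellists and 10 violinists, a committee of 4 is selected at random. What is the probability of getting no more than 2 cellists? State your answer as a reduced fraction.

229/323

There are C(20,4) = 4845 ways to choose the 4.
Favorable selections (no more than 2 cellists): C(10,0)·C(10,4) + C(10,1)·C(10,3) + C(10,2)·C(10,2) = 210 + 1200 + 2025 = 3435.
Probability = 3435/4845 = 229/323.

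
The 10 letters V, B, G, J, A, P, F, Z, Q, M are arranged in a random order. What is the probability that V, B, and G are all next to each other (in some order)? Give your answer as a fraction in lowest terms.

1/15

There are 10! = 3628800 arrangements.
Treat the three as one block: 8! placements × 3! orders within the block = 40320·6 = 241920.
Probability = 241920/3628800 = 1/15.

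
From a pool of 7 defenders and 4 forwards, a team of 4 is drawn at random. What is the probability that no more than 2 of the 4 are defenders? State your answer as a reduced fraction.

There are C(11,4) = 330 ways to choose the 4.
Count the complement (more than 2 defenders): C(7,3)·C(4,1) + C(7,4)·C(4,0) = 140 + 35 = 175.
Probability = 1 − 175/330 = 155/330 = 31/66.

31/66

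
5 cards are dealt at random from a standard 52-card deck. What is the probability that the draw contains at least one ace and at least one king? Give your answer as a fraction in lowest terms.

6509/64974

There are C(52,5) = 2598960 possible draws.
By inclusion-exclusion on the complements, draws missing all aces or all kings: C(48,5) + C(48,5) − C(44,5) = 1712304 + 1712304 − 1086008 = 2338600.
So draws with at least one of each: 2598960 − 2338600 = 260360, probability 260360/2598960 = 6509/64974.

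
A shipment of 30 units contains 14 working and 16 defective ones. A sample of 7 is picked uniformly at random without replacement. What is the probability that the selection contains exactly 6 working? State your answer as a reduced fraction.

154/6525

There are C(30,7) = 2035800 ways to choose 7 from 30.
Selections with exactly 6 working: choose 6 of the 14 working and 1 of the 16 defective, C(14,6)·C(16,1) = 3003·16 = 48048.
Probability = 48048/2035800 = 154/6525.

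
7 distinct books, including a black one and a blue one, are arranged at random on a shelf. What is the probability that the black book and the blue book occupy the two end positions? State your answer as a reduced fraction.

1/21

There are 7! = 5040 arrangements.
Place the black book and the blue book at the ends in 2 ways, arrange the remaining 5 in 5! = 120 ways: 2·120 = 240.
Probability = 240/5040 = 1/21.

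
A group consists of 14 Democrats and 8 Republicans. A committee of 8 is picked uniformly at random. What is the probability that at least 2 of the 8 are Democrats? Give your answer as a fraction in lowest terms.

There are C(22,8) = 319770 ways to choose the 8.
Count the complement (fewer than 2 Democrats): C(14,0)·C(8,8) + C(14,1)·C(8,7) = 1 + 112 = 113.
Probability = 1 − 113/319770 = 319657/319770.

319657/319770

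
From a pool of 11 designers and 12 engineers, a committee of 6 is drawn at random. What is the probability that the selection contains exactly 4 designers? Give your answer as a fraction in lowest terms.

660/3059

The sample space is all 6-subsets of the 23: C(23,6) = 100947.
Selections with exactly 4 designers: choose 4 of the 11 designers and 2 of the 12 engineers, C(11,4)·C(12,2) = 330·66 = 21780.
Probability = 21780/100947 = 660/3059.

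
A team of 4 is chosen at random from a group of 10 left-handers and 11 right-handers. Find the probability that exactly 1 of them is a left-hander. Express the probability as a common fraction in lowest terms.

Total number of selections: C(21,4) = 5985.
Selections with exactly 1 left-hander: choose 1 of the 10 left-handers and 3 of the 11 right-handers, C(10,1)·C(11,3) = 10·165 = 1650.
Probability = 1650/5985 = 110/399.

110/399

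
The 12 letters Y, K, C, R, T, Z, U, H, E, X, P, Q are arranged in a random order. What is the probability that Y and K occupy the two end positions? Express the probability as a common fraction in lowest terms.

There are 12! = 479001600 arrangements.
Place Y and K at the ends in 2 ways, arrange the remaining 10 in 10! = 3628800 ways: 2·3628800 = 7257600.
Probability = 7257600/479001600 = 1/66.

1/66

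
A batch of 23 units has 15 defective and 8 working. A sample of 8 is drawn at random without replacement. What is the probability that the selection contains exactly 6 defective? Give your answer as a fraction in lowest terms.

6370/22287

The sample space is all 8-subsets of the 23: C(23,8) = 490314.
Selections with exactly 6 defective: choose 6 of the 15 defective and 2 of the 8 working, C(15,6)·C(8,2) = 5005·28 = 140140.
Probability = 140140/490314 = 6370/22287.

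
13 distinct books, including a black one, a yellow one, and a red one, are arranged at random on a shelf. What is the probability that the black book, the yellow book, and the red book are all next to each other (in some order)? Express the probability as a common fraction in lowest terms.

There are 13! = 6227020800 arrangements.
Treat the three as one block: 11! placements × 3! orders within the block = 39916800·6 = 239500800.
Probability = 239500800/6227020800 = 1/26.

1/26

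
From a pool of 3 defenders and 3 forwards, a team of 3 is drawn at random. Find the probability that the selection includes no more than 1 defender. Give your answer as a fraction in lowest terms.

1/2

Total selections: C(6,3) = 20.
Favorable selections (no more than 1 defender): C(3,0)·C(3,3) + C(3,1)·C(3,2) = 1 + 9 = 10.
Probability = 10/20 = 1/2.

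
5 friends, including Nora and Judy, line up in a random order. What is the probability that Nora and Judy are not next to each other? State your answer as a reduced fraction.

There are 5! = 120 arrangements.
Arrangements with Nora and Judy adjacent: 2·4! = 48.
So not adjacent: 120 − 48 = 72, probability 72/120 = 3/5.

3/5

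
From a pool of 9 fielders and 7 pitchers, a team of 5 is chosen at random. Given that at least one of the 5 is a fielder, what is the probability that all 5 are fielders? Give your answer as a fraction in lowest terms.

Work in counts. Selections with at least one fielder: C(16,5) − C(7,5) = 4368 − 21 = 4347.
Of those, selections where all 5 are fielders: C(9,5) = 126.
Conditional probability = 126/4347 = 2/69.

2/69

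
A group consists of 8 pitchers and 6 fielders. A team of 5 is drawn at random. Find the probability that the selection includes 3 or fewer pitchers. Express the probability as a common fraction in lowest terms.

109/143

There are C(14,5) = 2002 ways to choose the 5.
Favorable selections (3 or fewer pitchers): C(8,0)·C(6,5) + C(8,1)·C(6,4) + C(8,2)·C(6,3) + C(8,3)·C(6,2) = 6 + 120 + 560 + 840 = 1526.
Probability = 1526/2002 = 109/143.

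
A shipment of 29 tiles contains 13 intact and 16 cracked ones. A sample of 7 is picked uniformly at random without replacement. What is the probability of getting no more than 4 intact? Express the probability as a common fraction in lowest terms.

There are C(29,7) = 1560780 ways to choose the 7.
Count the complement (more than 4 intact): C(13,5)·C(16,2) + C(13,6)·C(16,1) + C(13,7)·C(16,0) = 154440 + 27456 + 1716 = 183612.
Probability = 1 − 183612/1560780 = 1377168/1560780 = 8828/10005.

8828/10005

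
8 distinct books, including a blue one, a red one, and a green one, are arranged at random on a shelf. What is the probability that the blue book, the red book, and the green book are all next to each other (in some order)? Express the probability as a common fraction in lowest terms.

There are 8! = 40320 arrangements.
Treat the three as one block: 6! placements × 3! orders within the block = 720·6 = 4320.
Probability = 4320/40320 = 3/28.

3/28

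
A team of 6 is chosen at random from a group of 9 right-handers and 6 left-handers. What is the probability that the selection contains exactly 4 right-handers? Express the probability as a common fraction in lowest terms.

The sample space is all 6-subsets of the 15: C(15,6) = 5005.
Selections with exactly 4 right-handers: choose 4 of the 9 right-handers and 2 of the 6 left-handers, C(9,4)·C(6,2) = 126·15 = 1890.
Probability = 1890/5005 = 54/143.

54/143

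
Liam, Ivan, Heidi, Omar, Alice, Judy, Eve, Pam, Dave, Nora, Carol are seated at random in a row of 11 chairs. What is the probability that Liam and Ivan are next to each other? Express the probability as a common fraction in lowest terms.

There are 11! = 39916800 arrangements.
Treat Liam and Ivan as a block: 10! arrangements of the blocks × 2 orders within the block = 2·3628800 = 7257600.
Probability = 7257600/39916800 = 2/11.

2/11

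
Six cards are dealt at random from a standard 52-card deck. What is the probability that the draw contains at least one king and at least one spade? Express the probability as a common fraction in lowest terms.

6772177/20358520

There are C(52,6) = 20358520 possible draws.
By inclusion-exclusion on the complements, draws missing all kings or all spades: C(48,6) + C(39,6) − C(36,6) = 12271512 + 3262623 − 1947792 = 13586343.
So draws with at least one of each: 20358520 − 13586343 = 6772177, probability 6772177/20358520.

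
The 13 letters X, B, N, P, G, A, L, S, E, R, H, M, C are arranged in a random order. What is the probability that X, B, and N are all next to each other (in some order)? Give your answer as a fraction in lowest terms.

1/26

There are 13! = 6227020800 arrangements.
Treat the three as one block: 11! placements × 3! orders within the block = 39916800·6 = 239500800.
Probability = 239500800/6227020800 = 1/26.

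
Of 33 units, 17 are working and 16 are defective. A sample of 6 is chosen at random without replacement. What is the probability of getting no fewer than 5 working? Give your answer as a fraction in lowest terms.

1989/19778

There are C(33,6) = 1107568 ways to choose the 6.
Favorable selections (no fewer than 5 working): C(17,5)·C(16,1) + C(17,6)·C(16,0) = 99008 + 12376 = 111384.
Probability = 111384/1107568 = 1989/19778.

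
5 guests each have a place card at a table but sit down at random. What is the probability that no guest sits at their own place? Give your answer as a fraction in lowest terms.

11/30

There are 5! = 120 seatings.
By inclusion-exclusion, seatings with no fixed points: C(5,0)·5! − C(5,1)·4! + C(5,2)·3! − C(5,3)·2! + C(5,4)·1! − C(5,5)·0! = 44.
Probability = 44/120 = 11/30.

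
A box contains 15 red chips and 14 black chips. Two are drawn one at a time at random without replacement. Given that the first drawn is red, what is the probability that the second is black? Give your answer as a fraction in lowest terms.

After removing one red, 28 remain: 14 red and 14 black.
So the probability the next is black is 14/28 = 1/2.

1/2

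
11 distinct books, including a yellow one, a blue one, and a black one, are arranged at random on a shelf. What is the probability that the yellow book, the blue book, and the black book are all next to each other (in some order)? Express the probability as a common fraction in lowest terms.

There are 11! = 39916800 arrangements.
Treat the three as one block: 9! placements × 3! orders within the block = 362880·6 = 2177280.
Probability = 2177280/39916800 = 3/55.

3/55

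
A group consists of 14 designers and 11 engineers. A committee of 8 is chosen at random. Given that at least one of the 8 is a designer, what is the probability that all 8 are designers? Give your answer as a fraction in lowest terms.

91/32770

Work in counts. Selections with at least one designer: C(25,8) − C(11,8) = 1081575 − 165 = 1081410.
Of those, selections where all 8 are designers: C(14,8) = 3003.
Conditional probability = 3003/1081410 = 91/32770.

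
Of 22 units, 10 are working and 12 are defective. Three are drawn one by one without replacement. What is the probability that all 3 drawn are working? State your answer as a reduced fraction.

6/77

Multiply the conditional probabilities at each draw: 10/22 · 9/21 · 8/20 = 720/9240 = 6/77.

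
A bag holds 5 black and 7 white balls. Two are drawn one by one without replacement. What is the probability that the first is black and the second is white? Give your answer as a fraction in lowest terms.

35/132

Multiply the conditional probabilities at each draw: 5/12 · 7/11 = 35/132.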